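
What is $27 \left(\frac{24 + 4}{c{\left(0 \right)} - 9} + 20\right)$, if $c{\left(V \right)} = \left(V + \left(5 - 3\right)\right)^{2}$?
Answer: $\frac{1944}{5} \approx 388.8$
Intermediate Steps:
$c{\left(V \right)} = \left(2 + V\right)^{2}$ ($c{\left(V \right)} = \left(V + \left(5 - 3\right)\right)^{2} = \left(V + 2\right)^{2} = \left(2 + V\right)^{2}$)
$27 \left(\frac{24 + 4}{c{\left(0 \right)} - 9} + 20\right) = 27 \left(\frac{24 + 4}{\left(2 + 0\right)^{2} - 9} + 20\right) = 27 \left(\frac{28}{2^{2} - 9} + 20\right) = 27 \left(\frac{28}{4 - 9} + 20\right) = 27 \left(\frac{28}{-5} + 20\right) = 27 \left(28 \left(- \frac{1}{5}\right) + 20\right) = 27 \left(- \frac{28}{5} + 20\right) = 27 \cdot \frac{72}{5} = \frac{1944}{5}$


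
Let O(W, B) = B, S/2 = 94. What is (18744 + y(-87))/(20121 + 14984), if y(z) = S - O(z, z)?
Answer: 2717/5015 ≈ 0.54177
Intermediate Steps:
S = 188 (S = 2*94 = 188)
y(z) = 188 - z
(18744 + y(-87))/(20121 + 14984) = (18744 + (188 - 1*(-87)))/(20121 + 14984) = (18744 + (188 + 87))/35105 = (18744 + 275)*(1/35105) = 19019*(1/35105) = 2717/5015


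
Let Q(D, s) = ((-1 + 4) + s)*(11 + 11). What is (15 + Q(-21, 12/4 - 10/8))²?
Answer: 57121/4 ≈ 14280.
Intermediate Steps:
Q(D, s) = 66 + 22*s (Q(D, s) = (3 + s)*22 = 66 + 22*s)
(15 + Q(-21, 12/4 - 10/8))² = (15 + (66 + 22*(12/4 - 10/8)))² = (15 + (66 + 22*(12*(¼) - 10*⅛)))² = (15 + (66 + 22*(3 - 5/4)))² = (15 + (66 + 22*(7/4)))² = (15 + (66 + 77/2))² = (15 + 209/2)² = (239/2)² = 57121/4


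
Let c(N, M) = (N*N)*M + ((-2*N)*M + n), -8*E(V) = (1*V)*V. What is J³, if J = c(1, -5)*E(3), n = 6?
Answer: -970299/512 ≈ -1895.1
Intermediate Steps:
E(V) = -V²/8 (E(V) = -1*V*V/8 = -V*V/8 = -V²/8)
c(N, M) = 6 + M*N² - 2*M*N (c(N, M) = (N*N)*M + ((-2*N)*M + 6) = N²*M + (-2*M*N + 6) = M*N² + (6 - 2*M*N) = 6 + M*N² - 2*M*N)
J = -99/8 (J = (6 - 5*1² - 2*(-5)*1)*(-⅛*3²) = (6 - 5*1 + 10)*(-⅛*9) = (6 - 5 + 10)*(-9/8) = 11*(-9/8) = -99/8 ≈ -12.375)
J³ = (-99/8)³ = -970299/512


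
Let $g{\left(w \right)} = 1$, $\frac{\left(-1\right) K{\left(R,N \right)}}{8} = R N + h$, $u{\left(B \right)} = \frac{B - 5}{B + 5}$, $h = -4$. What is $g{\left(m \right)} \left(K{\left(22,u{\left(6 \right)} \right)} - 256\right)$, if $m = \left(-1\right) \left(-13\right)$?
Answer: $-240$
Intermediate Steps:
$u{\left(B \right)} = \frac{-5 + B}{5 + B}$
$K{\left(R,N \right)} = 32 - 8 N R$ ($K{\left(R,N \right)} = - 8 \left(R N - 4\right) = - 8 \left(N R - 4\right) = - 8 \left(-4 + N R\right) = 32 - 8 N R$)
$m = 13$
$g{\left(m \right)} \left(K{\left(22,u{\left(6 \right)} \right)} - 256\right) = 1 \left(\left(32 - 8 \frac{-5 + 6}{5 + 6} \cdot 22\right) - 256\right) = 1 \left(\left(32 - 8 \cdot \frac{1}{11} \cdot 1 \cdot 22\right) - 256\right) = 1 \left(\left(32 - \frac{8}{11} \cdot 22\right) - 256\right) = 1 \left(\left(32 - 16\right) - 256\right) = 1 \left(16 - 256\right) = 1 \left(-240\right) = -240$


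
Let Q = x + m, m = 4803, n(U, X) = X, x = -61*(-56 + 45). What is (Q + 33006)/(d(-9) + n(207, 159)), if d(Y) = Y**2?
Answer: 481/3 ≈ 160.33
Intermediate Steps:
x = 671 (x = -61*(-11) = 671)
Q = 5474 (Q = 671 + 4803 = 5474)
(Q + 33006)/(d(-9) + n(207, 159)) = (5474 + 33006)/((-9)**2 + 159) = 38480/(81 + 159) = 38480/240 = 38480*(1/240) = 481/3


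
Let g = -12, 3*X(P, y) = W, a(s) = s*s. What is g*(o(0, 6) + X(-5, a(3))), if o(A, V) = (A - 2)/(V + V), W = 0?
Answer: 2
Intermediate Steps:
a(s) = s²
X(P, y) = 0 (X(P, y) = (⅓)*0 = 0)
o(A, V) = (-2 + A)/(2*V) (o(A, V) = (-2 + A)/((2*V)) = (-2 + A)*(1/(2*V)) = (-2 + A)/(2*V))
g*(o(0, 6) + X(-5, a(3))) = -12*((½)*(-2 + 0)/6 + 0) = -12*((½)*(⅙)*(-2) + 0) = -12*(-⅙ + 0) = -12*(-⅙) = 2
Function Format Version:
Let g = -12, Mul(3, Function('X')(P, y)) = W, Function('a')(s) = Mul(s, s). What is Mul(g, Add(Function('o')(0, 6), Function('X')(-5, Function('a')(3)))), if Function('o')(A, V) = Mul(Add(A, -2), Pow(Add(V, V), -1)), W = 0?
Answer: 2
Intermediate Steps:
Function('a')(s) = Pow(s, 2)
Function('X')(P, y) = 0 (Function('X')(P, y) = Mul(Rational(1, 3), 0) = 0)
Function('o')(A, V) = Mul(Rational(1, 2), Pow(V, -1), Add(-2, A)) (Function('o')(A, V) = Mul(Add(-2, A), Pow(Mul(2, V), -1)) = Mul(Add(-2, A), Mul(Rational(1, 2), Pow(V, -1))) = Mul(Rational(1, 2), Pow(V, -1), Add(-2, A)))
Mul(g, Add(Function('o')(0, 6), Function('X')(-5, Function('a')(3)))) = Mul(-12, Add(Mul(Rational(1, 2), Pow(6, -1), Add(-2, 0)), 0)) = Mul(-12, Add(Mul(Rational(1, 2), Rational(1, 6), -2), 0)) = Mul(-12, Add(Rational(-1, 6), 0)) = Mul(-12, Rational(-1, 6)) = 2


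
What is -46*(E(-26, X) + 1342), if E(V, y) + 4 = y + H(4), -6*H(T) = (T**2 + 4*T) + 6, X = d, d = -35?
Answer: -178940/3 ≈ -59647.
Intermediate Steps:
X = -35
H(T) = -1 - 2*T/3 - T**2/6 (H(T) = -((T**2 + 4*T) + 6)/6 = -(6 + T**2 + 4*T)/6 = -1 - 2*T/3 - T**2/6)
E(V, y) = -31/3 + y (E(V, y) = -4 + (y + (-1 - 2/3*4 - 1/6*4**2)) = -4 + (y + (-1 - 8/3 - 1/6*16)) = -4 + (y + (-1 - 8/3 - 8/3)) = -4 + (y - 19/3) = -4 + (-19/3 + y) = -31/3 + y)
-46*(E(-26, X) + 1342) = -46*((-31/3 - 35) + 1342) = -46*(-136/3 + 1342) = -46*3890/3 = -178940/3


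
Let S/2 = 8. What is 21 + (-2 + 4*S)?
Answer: 83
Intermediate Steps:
S = 16 (S = 2*8 = 16)
21 + (-2 + 4*S) = 21 + (-2 + 4*16) = 21 + (-2 + 64) = 21 + 62 = 83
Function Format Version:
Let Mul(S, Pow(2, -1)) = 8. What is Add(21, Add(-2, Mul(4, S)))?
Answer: 83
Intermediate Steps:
S = 16 (S = Mul(2, 8) = 16)
Add(21, Add(-2, Mul(4, S))) = Add(21, Add(-2, Mul(4, 16))) = Add(21, Add(-2, 64)) = Add(21, 62) = 83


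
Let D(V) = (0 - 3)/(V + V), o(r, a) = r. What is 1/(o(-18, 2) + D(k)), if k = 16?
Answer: -32/579 ≈ -0.055268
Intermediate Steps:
D(V) = -3/(2*V) (D(V) = -3*1/(2*V) = -3/(2*V))
1/(o(-18, 2) + D(k)) = 1/(-18 - 3/2/16) = 1/(-18 - 3/2*1/16) = 1/(-18 - 3/32) = 1/(-579/32) = -32/579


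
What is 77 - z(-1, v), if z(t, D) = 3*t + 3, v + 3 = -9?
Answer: 77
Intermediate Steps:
v = -12 (v = -3 - 9 = -12)
z(t, D) = 3 + 3*t
77 - z(-1, v) = 77 - (3 + 3*(-1)) = 77 - (3 - 3) = 77 - 1*0 = 77 + 0 = 77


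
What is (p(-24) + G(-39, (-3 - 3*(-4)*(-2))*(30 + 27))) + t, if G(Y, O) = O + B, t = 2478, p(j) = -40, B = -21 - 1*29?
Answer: 849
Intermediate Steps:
B = -50 (B = -21 - 29 = -50)
G(Y, O) = -50 + O (G(Y, O) = O - 50 = -50 + O)
(p(-24) + G(-39, (-3 - 3*(-4)*(-2))*(30 + 27))) + t = (-40 + (-50 + (-3 - 3*(-4)*(-2))*(30 + 27))) + 2478 = (-40 + (-50 + (-3 + 12*(-2))*57)) + 2478 = (-40 + (-50 + (-3 - 24)*57)) + 2478 = (-40 + (-50 - 27*57)) + 2478 = (-40 + (-50 - 1539)) + 2478 = (-40 - 1589) + 2478 = -1629 + 2478 = 849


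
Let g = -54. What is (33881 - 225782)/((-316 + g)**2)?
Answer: -191901/136900 ≈ -1.4018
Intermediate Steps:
(33881 - 225782)/((-316 + g)**2) = (33881 - 225782)/((-316 - 54)**2) = -191901/((-370)**2) = -191901/136900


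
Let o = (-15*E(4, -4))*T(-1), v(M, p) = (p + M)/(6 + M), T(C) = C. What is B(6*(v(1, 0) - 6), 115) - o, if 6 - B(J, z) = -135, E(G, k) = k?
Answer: 201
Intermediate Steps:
v(M, p) = (M + p)/(6 + M)
o = -60 (o = -15*(-4)*(-1) = 60*(-1) = -60)
B(J, z) = 141 (B(J, z) = 6 - 1*(-135) = 6 + 135 = 141)
B(6*(v(1, 0) - 6), 115) - o = 141 - 1*(-60) = 141 + 60 = 201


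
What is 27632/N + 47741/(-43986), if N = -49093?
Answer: -323560915/196309518 ≈ -1.6482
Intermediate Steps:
27632/N + 47741/(-43986) = 27632/(-49093) + 47741/(-43986) = 27632*(-1/49093) + 47741*(-1/43986) = -2512/4463 - 47741/43986 = -323560915/196309518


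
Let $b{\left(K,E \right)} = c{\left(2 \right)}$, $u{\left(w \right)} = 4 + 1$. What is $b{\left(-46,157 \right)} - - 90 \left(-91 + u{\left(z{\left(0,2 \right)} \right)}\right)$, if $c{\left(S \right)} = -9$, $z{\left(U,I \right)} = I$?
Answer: $-7749$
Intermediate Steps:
$u{\left(w \right)} = 5$
$b{\left(K,E \right)} = -9$
$b{\left(-46,157 \right)} - - 90 \left(-91 + u{\left(z{\left(0,2 \right)} \right)}\right) = -9 - - 90 \left(-91 + 5\right) = -9 - \left(-90\right) \left(-86\right) = -9 - 7740 = -7749$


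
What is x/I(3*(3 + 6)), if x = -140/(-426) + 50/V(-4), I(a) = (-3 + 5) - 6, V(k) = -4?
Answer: 5185/1704 ≈ 3.0428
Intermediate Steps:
I(a) = -4 (I(a) = 2 - 6 = -4)
x = -5185/426 (x = -140/(-426) + 50/(-4) = -140*(-1/426) + 50*(-1/4) = 70/213 - 25/2 = -5185/426 ≈ -12.171)
x/I(3*(3 + 6)) = -5185/426/(-4) = -5185/426*(-1/4) = 5185/1704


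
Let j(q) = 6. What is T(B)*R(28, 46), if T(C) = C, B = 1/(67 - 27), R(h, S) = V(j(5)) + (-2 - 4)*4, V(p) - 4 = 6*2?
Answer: -⅕ ≈ -0.20000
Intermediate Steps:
V(p) = 16 (V(p) = 4 + 6*2 = 4 + 12 = 16)
R(h, S) = -8 (R(h, S) = 16 + (-2 - 4)*4 = 16 - 6*4 = 16 - 24 = -8)
B = 1/40 ≈ 0.025000
T(B)*R(28, 46) = (1/40)*(-8) = -⅕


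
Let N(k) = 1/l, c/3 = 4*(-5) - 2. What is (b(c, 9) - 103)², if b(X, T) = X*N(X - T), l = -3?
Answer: 6561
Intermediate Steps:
c = -66 (c = 3*(4*(-5) - 2) = 3*(-20 - 2) = 3*(-22) = -66)
N(k) = -⅓ (N(k) = 1/(-3) = -⅓)
b(X, T) = -X/3 (b(X, T) = X*(-⅓) = -X/3)
(b(c, 9) - 103)² = (-⅓*(-66) - 103)² = (22 - 103)² = (-81)² = 6561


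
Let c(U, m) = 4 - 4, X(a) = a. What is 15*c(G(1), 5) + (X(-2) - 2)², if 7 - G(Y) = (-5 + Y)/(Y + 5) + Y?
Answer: 16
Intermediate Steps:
G(Y) = 7 - Y - (-5 + Y)/(5 + Y) (G(Y) = 7 - ((-5 + Y)/(Y + 5) + Y) = 7 - ((-5 + Y)/(5 + Y) + Y) = 7 - (Y + (-5 + Y)/(5 + Y)) = 7 + (-Y - (-5 + Y)/(5 + Y)) = 7 - Y - (-5 + Y)/(5 + Y))
c(U, m) = 0
15*c(G(1), 5) + (X(-2) - 2)² = 15*0 + (-2 - 2)² = 0 + (-4)² = 0 + 16 = 16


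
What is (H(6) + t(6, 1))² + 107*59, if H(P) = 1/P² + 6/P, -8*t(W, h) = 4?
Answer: 8182009/1296 ≈ 6313.3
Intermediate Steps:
t(W, h) = -½ (t(W, h) = -⅛*4 = -½)
H(P) = P⁻² + 6/P (H(P) = 1/P² + 6/P = P⁻² + 6/P)
(H(6) + t(6, 1))² + 107*59 = ((1 + 6*6)/6² - ½)² + 107*59 = ((1 + 36)/36 - ½)² + 6313 = ((1/36)*37 - ½)² + 6313 = (37/36 - ½)² + 6313 = (19/36)² + 6313 = 361/1296 + 6313 = 8182009/1296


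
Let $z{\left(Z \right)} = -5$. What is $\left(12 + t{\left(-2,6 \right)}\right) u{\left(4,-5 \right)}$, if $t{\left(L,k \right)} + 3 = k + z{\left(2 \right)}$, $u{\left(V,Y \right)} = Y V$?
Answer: $-200$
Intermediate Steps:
$u{\left(V,Y \right)} = V Y$
$t{\left(L,k \right)} = -8 + k$ ($t{\left(L,k \right)} = -3 + \left(k - 5\right) = -3 + \left(-5 + k\right) = -8 + k$)
$\left(12 + t{\left(-2,6 \right)}\right) u{\left(4,-5 \right)} = \left(12 + \left(-8 + 6\right)\right) 4 \left(-5\right) = \left(12 - 2\right) \left(-20\right) = 10 \left(-20\right) = -200$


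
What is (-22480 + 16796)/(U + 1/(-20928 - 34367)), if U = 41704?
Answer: -314296780/2306022679 ≈ -0.13629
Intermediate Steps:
(-22480 + 16796)/(U + 1/(-20928 - 34367)) = (-22480 + 16796)/(41704 + 1/(-20928 - 34367)) = -5684/(41704 + 1/(-55295)) = -5684/(41704 - 1/55295) = -5684/2306022679/55295 = -5684*55295/2306022679 = -314296780/2306022679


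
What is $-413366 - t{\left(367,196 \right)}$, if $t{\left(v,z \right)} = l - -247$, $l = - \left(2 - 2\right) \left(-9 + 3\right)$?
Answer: $-413613$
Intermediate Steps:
$l = 0$ ($l = - \left(2 - 2\right) \left(-6\right) = - 0 \left(-6\right) = \left(-1\right) 0 = 0$)
$t{\left(v,z \right)} = 247$ ($t{\left(v,z \right)} = 0 - -247 = 0 + 247 = 247$)
$-413366 - t{\left(367,196 \right)} = -413366 - 247 = -413613$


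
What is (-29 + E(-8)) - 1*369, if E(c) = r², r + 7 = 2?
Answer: -373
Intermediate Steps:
r = -5 (r = -7 + 2 = -5)
E(c) = 25 (E(c) = (-5)² = 25)
(-29 + E(-8)) - 1*369 = (-29 + 25) - 1*369 = -4 - 369 = -373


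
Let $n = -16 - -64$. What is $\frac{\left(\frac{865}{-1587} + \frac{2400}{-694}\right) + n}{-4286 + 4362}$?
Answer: $\frac{24228517}{41852364} \approx 0.5789$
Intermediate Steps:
$n = 48$ ($n = -16 + 64 = 48$)
$\frac{\left(\frac{865}{-1587} + \frac{2400}{-694}\right) + n}{-4286 + 4362} = \frac{\left(\frac{865}{-1587} + \frac{2400}{-694}\right) + 48}{-4286 + 4362} = \frac{\left(865 \left(- \frac{1}{1587}\right) + 2400 \left(- \frac{1}{694}\right)\right) + 48}{76} = \left(\left(- \frac{865}{1587} - \frac{1200}{347}\right) + 48\right) \frac{1}{76} = \left(- \frac{2204555}{550689} + 48\right) \frac{1}{76} = \frac{24228517}{550689} \cdot \frac{1}{76} = \frac{24228517}{41852364}$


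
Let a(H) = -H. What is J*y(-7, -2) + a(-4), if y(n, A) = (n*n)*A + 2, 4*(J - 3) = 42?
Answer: -1292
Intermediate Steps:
J = 27/2 (J = 3 + (¼)*42 = 3 + 21/2 = 27/2 ≈ 13.500)
y(n, A) = 2 + A*n² (y(n, A) = n²*A + 2 = A*n² + 2 = 2 + A*n²)
J*y(-7, -2) + a(-4) = 27*(2 - 2*(-7)²)/2 - 1*(-4) = 27*(2 - 2*49)/2 + 4 = 27*(2 - 98)/2 + 4 = (27/2)*(-96) + 4 = -1296 + 4 = -1292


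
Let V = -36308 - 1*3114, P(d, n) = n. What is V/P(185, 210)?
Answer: -19711/105 ≈ -187.72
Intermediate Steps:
V = -39422 (V = -36308 - 3114 = -39422)
V/P(185, 210) = -39422/210 = -39422*1/210 = -19711/105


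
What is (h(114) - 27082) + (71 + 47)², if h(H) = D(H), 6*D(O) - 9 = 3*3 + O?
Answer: -13136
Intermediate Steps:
D(O) = 3 + O/6 (D(O) = 3/2 + (3*3 + O)/6 = 3/2 + (9 + O)/6 = 3/2 + (3/2 + O/6) = 3 + O/6)
h(H) = 3 + H/6
(h(114) - 27082) + (71 + 47)² = ((3 + (⅙)*114) - 27082) + (71 + 47)² = ((3 + 19) - 27082) + 118² = (22 - 27082) + 13924 = -27060 + 13924 = -13136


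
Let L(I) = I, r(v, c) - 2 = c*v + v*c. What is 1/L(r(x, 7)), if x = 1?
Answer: 1/16 ≈ 0.062500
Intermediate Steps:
r(v, c) = 2 + 2*c*v (r(v, c) = 2 + (c*v + v*c) = 2 + (c*v + c*v) = 2 + 2*c*v)
1/L(r(x, 7)) = 1/(2 + 2*7*1) = 1/(2 + 14) = 1/16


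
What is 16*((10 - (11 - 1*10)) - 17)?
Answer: -128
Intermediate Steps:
16*((10 - (11 - 1*10)) - 17) = 16*((10 - (11 - 10)) - 17) = 16*((10 - 1*1) - 17) = 16*((10 - 1) - 17) = 16*(9 - 17) = 16*(-8) = -128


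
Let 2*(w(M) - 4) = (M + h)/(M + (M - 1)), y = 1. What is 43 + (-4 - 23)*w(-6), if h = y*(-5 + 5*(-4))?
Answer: -2527/26 ≈ -97.192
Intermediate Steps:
h = -25 (h = 1*(-5 + 5*(-4)) = 1*(-5 - 20) = 1*(-25) = -25)
w(M) = 4 + (-25 + M)/(2*(-1 + 2*M)) (w(M) = 4 + ((M - 25)/(M + (M - 1)))/2 = 4 + ((-25 + M)/(M + (-1 + M)))/2 = 4 + ((-25 + M)/(-1 + 2*M))/2 = 4 + (-25 + M)/(2*(-1 + 2*M)))
43 + (-4 - 23)*w(-6) = 43 + (-4 - 23)*((-33 + 17*(-6))/(2*(-1 + 2*(-6)))) = 43 - 27*(-33 - 102)/(2*(-1 - 12)) = 43 - 27*(-135)/(2*(-13)) = 43 - 27*(-1)*(-135)/(2*13) = 43 - 27*135/26 = 43 - 3645/26 = -2527/26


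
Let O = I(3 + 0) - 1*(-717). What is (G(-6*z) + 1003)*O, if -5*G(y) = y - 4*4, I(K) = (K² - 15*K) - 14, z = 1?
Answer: 3359679/5 ≈ 6.7194e+5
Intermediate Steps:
I(K) = -14 + K² - 15*K
O = 667 (O = (-14 + (3 + 0)² - 15*(3 + 0)) - 1*(-717) = (-14 + 3² - 15*3) + 717 = (-14 + 9 - 45) + 717 = -50 + 717 = 667)
G(y) = 16/5 - y/5 (G(y) = -(y - 4*4)/5 = -(y - 16)/5 = -(-16 + y)/5 = 16/5 - y/5)
(G(-6*z) + 1003)*O = ((16/5 - (-6)/5) + 1003)*667 = ((16/5 - ⅕*(-6)) + 1003)*667 = ((16/5 + 6/5) + 1003)*667 = (22/5 + 1003)*667 = (5037/5)*667 = 3359679/5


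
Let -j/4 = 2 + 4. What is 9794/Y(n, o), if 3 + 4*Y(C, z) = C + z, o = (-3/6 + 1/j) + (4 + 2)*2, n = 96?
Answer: 940224/2507 ≈ 375.04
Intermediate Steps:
j = -24 (j = -4*(2 + 4) = -4*6 = -24)
o = 275/24 (o = (-3/6 + 1/(-24)) + (4 + 2)*2 = (-3*1/6 + 1*(-1/24)) + 6*2 = (-1/2 - 1/24) + 12 = -13/24 + 12 = 275/24 ≈ 11.458)
Y(C, z) = -3/4 + C/4 + z/4 (Y(C, z) = -3/4 + (C + z)/4 = -3/4 + (C/4 + z/4) = -3/4 + C/4 + z/4)
9794/Y(n, o) = 9794/(-3/4 + (1/4)*96 + (1/4)*(275/24)) = 9794/(-3/4 + 24 + 275/96) = 9794/(2507/96) = 9794*(96/2507) = 940224/2507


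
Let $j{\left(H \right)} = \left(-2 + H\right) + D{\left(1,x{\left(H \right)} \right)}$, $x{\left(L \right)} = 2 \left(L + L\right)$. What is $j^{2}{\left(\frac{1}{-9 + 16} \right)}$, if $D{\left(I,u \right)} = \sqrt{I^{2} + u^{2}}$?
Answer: $\frac{\left(-13 + \sqrt{65}\right)^{2}}{49} \approx 0.49758$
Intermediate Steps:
$x{\left(L \right)} = 4 L$ ($x{\left(L \right)} = 2 \cdot 2 L = 4 L$)
$j{\left(H \right)} = -2 + H + \sqrt{1 + 16 H^{2}}$ ($j{\left(H \right)} = \left(-2 + H\right) + \sqrt{1^{2} + \left(4 H\right)^{2}} = \left(-2 + H\right) + \sqrt{1 + 16 H^{2}} = -2 + H + \sqrt{1 + 16 H^{2}}$)
$j^{2}{\left(\frac{1}{-9 + 16} \right)} = \left(-2 + \frac{1}{-9 + 16} + \sqrt{1 + 16 \left(\frac{1}{-9 + 16}\right)^{2}}\right)^{2} = \left(-2 + \frac{1}{7} + \sqrt{1 + 16 \left(\frac{1}{7}\right)^{2}}\right)^{2} = \left(-2 + \frac{1}{7} + \sqrt{1 + \frac{16}{49}}\right)^{2} = \left(-2 + \frac{1}{7} + \sqrt{\frac{65}{49}}\right)^{2} = \left(-2 + \frac{1}{7} + \frac{\sqrt{65}}{7}\right)^{2} = \left(- \frac{13}{7} + \frac{\sqrt{65}}{7}\right)^{2}$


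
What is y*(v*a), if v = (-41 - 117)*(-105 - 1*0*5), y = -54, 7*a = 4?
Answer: -511920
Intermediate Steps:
a = 4/7 (a = (1/7)*4 = 4/7 ≈ 0.57143)
v = 16590 (v = -158*(-105 + 0*5) = -158*(-105 + 0) = -158*(-105) = 16590)
y*(v*a) = -895860*4/7 = -54*9480 = -511920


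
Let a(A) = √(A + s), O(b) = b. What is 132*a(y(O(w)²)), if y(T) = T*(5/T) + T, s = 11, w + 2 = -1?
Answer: 660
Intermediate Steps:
w = -3 (w = -2 - 1 = -3)
y(T) = 5 + T
a(A) = √(11 + A) (a(A) = √(A + 11) = √(11 + A))
132*a(y(O(w)²)) = 132*√(11 + (5 + (-3)²)) = 132*√(11 + (5 + 9)) = 132*√(11 + 14) = 132*√25 = 132*5 = 660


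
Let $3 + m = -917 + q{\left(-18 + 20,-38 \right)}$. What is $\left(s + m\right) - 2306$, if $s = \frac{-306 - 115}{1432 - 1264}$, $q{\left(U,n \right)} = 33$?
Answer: $- \frac{536845}{168} \approx -3195.5$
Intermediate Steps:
$m = -887$ ($m = -3 + \left(-917 + 33\right) = -3 - 884 = -887$)
$s = - \frac{421}{168} \approx -2.506$
$\left(s + m\right) - 2306 = \left(- \frac{421}{168} - 887\right) - 2306 = - \frac{149437}{168} - 2306 = - \frac{536845}{168}$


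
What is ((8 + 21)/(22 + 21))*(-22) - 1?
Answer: -681/43 ≈ -15.837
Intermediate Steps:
((8 + 21)/(22 + 21))*(-22) - 1 = (29/43)*(-22) - 1 = -638/43 - 1 = -681/43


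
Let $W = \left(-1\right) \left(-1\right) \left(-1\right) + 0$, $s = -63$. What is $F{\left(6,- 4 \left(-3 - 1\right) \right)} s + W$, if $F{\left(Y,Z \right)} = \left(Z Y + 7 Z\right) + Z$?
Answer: $-14113$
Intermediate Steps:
$F{\left(Y,Z \right)} = 8 Z + Y Z$ ($F{\left(Y,Z \right)} = \left(Y Z + 7 Z\right) + Z = \left(7 Z + Y Z\right) + Z = 8 Z + Y Z$)
$W = -1$ ($W = 1 \left(-1\right) + 0 = -1 + 0 = -1$)
$F{\left(6,- 4 \left(-3 - 1\right) \right)} s + W = - 4 \left(-3 - 1\right) \left(8 + 6\right) \left(-63\right) - 1 = \left(-4\right) \left(-4\right) 14 \left(-63\right) - 1 = 16 \cdot 14 \left(-63\right) - 1 = 224 \left(-63\right) - 1 = -14112 - 1 = -14113$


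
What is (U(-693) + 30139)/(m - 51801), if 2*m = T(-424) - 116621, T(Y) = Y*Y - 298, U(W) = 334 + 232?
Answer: -12282/8149 ≈ -1.5072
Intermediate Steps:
U(W) = 566
T(Y) = -298 + Y**2 (T(Y) = Y**2 - 298 = -298 + Y**2)
m = 62857/2 (m = ((-298 + (-424)**2) - 116621)/2 = ((-298 + 179776) - 116621)/2 = (179478 - 116621)/2 = (1/2)*62857 = 62857/2 ≈ 31429.)
(U(-693) + 30139)/(m - 51801) = (566 + 30139)/(62857/2 - 51801) = 30705/(-40745/2) = 30705*(-2/40745) = -12282/8149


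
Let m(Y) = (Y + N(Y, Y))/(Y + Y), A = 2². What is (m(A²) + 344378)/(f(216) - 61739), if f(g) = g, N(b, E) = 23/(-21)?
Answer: -231422329/41343456 ≈ -5.5976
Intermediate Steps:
N(b, E) = -23/21 (N(b, E) = 23*(-1/21) = -23/21)
A = 4
m(Y) = (-23/21 + Y)/(2*Y) (m(Y) = (Y - 23/21)/(Y + Y) = (-23/21 + Y)/((2*Y)) = (-23/21 + Y)*(1/(2*Y)) = (-23/21 + Y)/(2*Y))
(m(A²) + 344378)/(f(216) - 61739) = ((-23 + 21*4²)/(42*(4²)) + 344378)/(216 - 61739) = ((1/42)*(-23 + 21*16)/16 + 344378)/(-61523) = ((1/42)*(1/16)*(-23 + 336) + 344378)*(-1/61523) = ((1/42)*(1/16)*313 + 344378)*(-1/61523) = (313/672 + 344378)*(-1/61523) = (231422329/672)*(-1/61523) = -231422329/41343456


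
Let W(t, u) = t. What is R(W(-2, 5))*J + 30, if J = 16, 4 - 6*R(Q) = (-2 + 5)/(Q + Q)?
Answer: 128/3 ≈ 42.667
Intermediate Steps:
R(Q) = ⅔ - 1/(4*Q) (R(Q) = ⅔ - (-2 + 5)/(6*(Q + Q)) = ⅔ - 1/(2*(2*Q)) = ⅔ - 1/(2*Q)/2 = ⅔ - 1/(4*Q))
R(W(-2, 5))*J + 30 = ((1/12)*(-3 + 8*(-2))/(-2))*16 + 30 = ((1/12)*(-½)*(-3 - 16))*16 + 30 = ((1/12)*(-½)*(-19))*16 + 30 = (19/24)*16 + 30 = 38/3 + 30 = 128/3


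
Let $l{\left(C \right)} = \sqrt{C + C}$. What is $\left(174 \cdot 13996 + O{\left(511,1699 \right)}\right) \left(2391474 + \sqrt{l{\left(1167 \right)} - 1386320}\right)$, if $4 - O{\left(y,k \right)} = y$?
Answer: $5822753720778 + 2434797 \sqrt{-1386320 + \sqrt{2334}} \approx 5.8228 \cdot 10^{12} + 2.8667 \cdot 10^{9} i$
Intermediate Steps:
$O{\left(y,k \right)} = 4 - y$
$l{\left(C \right)} = \sqrt{2} \sqrt{C}$ ($l{\left(C \right)} = \sqrt{2 C} = \sqrt{2} \sqrt{C}$)
$\left(174 \cdot 13996 + O{\left(511,1699 \right)}\right) \left(2391474 + \sqrt{l{\left(1167 \right)} - 1386320}\right) = \left(174 \cdot 13996 + \left(4 - 511\right)\right) \left(2391474 + \sqrt{\sqrt{2} \sqrt{1167} - 1386320}\right) = \left(2435304 + \left(4 - 511\right)\right) \left(2391474 + \sqrt{\sqrt{2334} - 1386320}\right) = \left(2435304 - 507\right) \left(2391474 + \sqrt{\sqrt{2334} - 1386320}\right) = 2434797 \left(2391474 + \sqrt{-1386320 + \sqrt{2334}}\right) = 5822753720778 + 2434797 \sqrt{-1386320 + \sqrt{2334}}$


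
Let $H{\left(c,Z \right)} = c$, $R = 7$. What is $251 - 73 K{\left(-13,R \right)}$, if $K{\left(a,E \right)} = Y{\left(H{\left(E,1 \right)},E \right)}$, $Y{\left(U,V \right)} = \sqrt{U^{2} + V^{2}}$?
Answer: $251 - 511 \sqrt{2} \approx -471.66$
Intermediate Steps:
$K{\left(a,E \right)} = \sqrt{2} \sqrt{E^{2}}$ ($K{\left(a,E \right)} = \sqrt{E^{2} + E^{2}} = \sqrt{2 E^{2}} = \sqrt{2} \sqrt{E^{2}}$)
$251 - 73 K{\left(-13,R \right)} = 251 - 73 \sqrt{2} \sqrt{7^{2}} = 251 - 73 \sqrt{2} \sqrt{49} = 251 - 73 \sqrt{2} \cdot 7 = 251 - 73 \cdot 7 \sqrt{2} = 251 - 511 \sqrt{2}$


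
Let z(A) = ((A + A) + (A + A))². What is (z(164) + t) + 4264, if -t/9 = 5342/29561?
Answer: 12847162522/29561 ≈ 4.3460e+5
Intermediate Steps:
z(A) = 16*A² (z(A) = (2*A + 2*A)² = (4*A)² = 16*A²)
t = -48078/29561 ≈ -1.6264
(z(164) + t) + 4264 = (16*164² - 48078/29561) + 4264 = (16*26896 - 48078/29561) + 4264 = (430336 - 48078/29561) + 4264 = 12721114418/29561 + 4264 = 12847162522/29561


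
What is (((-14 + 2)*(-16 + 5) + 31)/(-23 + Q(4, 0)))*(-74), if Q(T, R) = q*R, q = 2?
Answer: 12062/23 ≈ 524.43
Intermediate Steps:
Q(T, R) = 2*R
(((-14 + 2)*(-16 + 5) + 31)/(-23 + Q(4, 0)))*(-74) = (((-14 + 2)*(-16 + 5) + 31)/(-23 + 2*0))*(-74) = ((-12*(-11) + 31)/(-23 + 0))*(-74) = ((132 + 31)/(-23))*(-74) = (163*(-1/23))*(-74) = -163/23*(-74) = 12062/23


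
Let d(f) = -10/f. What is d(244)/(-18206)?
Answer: 5/2221132 ≈ 2.2511e-6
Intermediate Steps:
d(244)/(-18206) = -10/244/(-18206) = -10*1/244*(-1/18206) = -5/122*(-1/18206) = 5/2221132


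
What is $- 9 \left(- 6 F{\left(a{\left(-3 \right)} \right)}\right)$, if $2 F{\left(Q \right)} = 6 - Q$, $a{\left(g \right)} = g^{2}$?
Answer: $-81$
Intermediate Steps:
$F{\left(Q \right)} = 3 - \frac{Q}{2}$ ($F{\left(Q \right)} = \frac{6 - Q}{2} = 3 - \frac{Q}{2}$)
$- 9 \left(- 6 F{\left(a{\left(-3 \right)} \right)}\right) = - 9 \left(- 6 \left(3 - \frac{\left(-3\right)^{2}}{2}\right)\right) = - 9 \left(- 6 \left(3 - \frac{9}{2}\right)\right) = - 9 \left(\left(-6\right) \left(- \frac{3}{2}\right)\right) = \left(-9\right) 9 = -81$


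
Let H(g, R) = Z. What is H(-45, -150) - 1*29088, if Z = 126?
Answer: -28962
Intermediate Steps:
H(g, R) = 126
H(-45, -150) - 1*29088 = 126 - 1*29088 = 126 - 29088 = -28962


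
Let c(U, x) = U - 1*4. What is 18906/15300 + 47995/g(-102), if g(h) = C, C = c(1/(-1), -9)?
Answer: -24474299/2550 ≈ -9597.8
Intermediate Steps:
c(U, x) = -4 + U (c(U, x) = U - 4 = -4 + U)
C = -5 (C = -4 + 1/(-1) = -4 - 1 = -5)
g(h) = -5
18906/15300 + 47995/g(-102) = 18906/15300 + 47995/(-5) = 18906*(1/15300) + 47995*(-1/5) = 3151/2550 - 9599 = -24474299/2550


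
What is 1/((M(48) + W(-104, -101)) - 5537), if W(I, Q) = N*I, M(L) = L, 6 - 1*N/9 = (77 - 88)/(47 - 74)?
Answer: -3/32171 ≈ -9.3252e-5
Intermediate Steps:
N = 151/3 (N = 54 - 9*(77 - 88)/(47 - 74) = 54 - (-99)/(-27) = 54 - (-99)*(-1)/27 = 54 - 9*11/27 = 54 - 11/3 = 151/3 ≈ 50.333)
W(I, Q) = 151*I/3
1/((M(48) + W(-104, -101)) - 5537) = 1/((48 + (151/3)*(-104)) - 5537) = 1/((48 - 15704/3) - 5537) = 1/(-15560/3 - 5537) = 1/(-32171/3) = -3/32171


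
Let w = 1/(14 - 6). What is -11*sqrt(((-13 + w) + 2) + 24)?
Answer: -11*sqrt(210)/4 ≈ -39.851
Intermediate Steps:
w = 1/8 ≈ 0.12500
-11*sqrt(((-13 + w) + 2) + 24) = -11*sqrt(((-13 + 1/8) + 2) + 24) = -11*sqrt((-103/8 + 2) + 24) = -11*sqrt(-87/8 + 24) = -11*sqrt(210)/4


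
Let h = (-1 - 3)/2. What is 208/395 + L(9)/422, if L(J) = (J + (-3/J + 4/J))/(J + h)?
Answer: 2781139/5250735 ≈ 0.52967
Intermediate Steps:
h = -2 (h = (½)*(-4) = -2)
L(J) = (J + 1/J)/(-2 + J) (L(J) = (J + (-3/J + 4/J))/(J - 2) = (J + 1/J)/(-2 + J))
208/395 + L(9)/422 = 208/395 + ((1 + 9²)/(9*(-2 + 9)))/422 = 208*(1/395) + ((⅑)*(1 + 81)/7)*(1/422) = 208/395 + ((⅑)*(⅐)*82)*(1/422) = 208/395 + (82/63)*(1/422) = 208/395 + 41/13293 = 2781139/5250735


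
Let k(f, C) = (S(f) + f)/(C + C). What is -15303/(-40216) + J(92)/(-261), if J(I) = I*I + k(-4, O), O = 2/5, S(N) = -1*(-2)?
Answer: -112097867/3498792 ≈ -32.039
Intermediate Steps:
S(N) = 2
O = ⅖ (O = 2*(⅕) = ⅖ ≈ 0.40000)
k(f, C) = (2 + f)/(2*C) (k(f, C) = (2 + f)/(C + C) = (2 + f)/((2*C)) = (2 + f)*(1/(2*C)) = (2 + f)/(2*C))
J(I) = -5/2 + I² (J(I) = I*I + (2 - 4)/(2*(⅖)) = I² + (½)*(5/2)*(-2) = I² - 5/2 = -5/2 + I²)
-15303/(-40216) + J(92)/(-261) = -15303/(-40216) + (-5/2 + 92²)/(-261) = -15303*(-1/40216) + (-5/2 + 8464)*(-1/261) = 15303/40216 + (16923/2)*(-1/261) = 15303/40216 - 5641/174 = -112097867/3498792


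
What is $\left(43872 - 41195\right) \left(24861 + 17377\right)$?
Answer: $113071126$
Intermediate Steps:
$\left(43872 - 41195\right) \left(24861 + 17377\right) = 2677 \cdot 42238 = 113071126$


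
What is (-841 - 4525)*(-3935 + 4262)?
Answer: -1754682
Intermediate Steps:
(-841 - 4525)*(-3935 + 4262) = -5366*327 = -1754682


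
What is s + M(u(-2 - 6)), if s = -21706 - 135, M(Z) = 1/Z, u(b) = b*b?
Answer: -1397823/64 ≈ -21841.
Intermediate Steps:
u(b) = b²
s = -21841
s + M(u(-2 - 6)) = -21841 + 1/((-2 - 6)²) = -21841 + 1/((-8)²) = -21841 + 1/64 = -1397823/64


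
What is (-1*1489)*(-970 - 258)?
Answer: 1828492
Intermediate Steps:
(-1*1489)*(-970 - 258) = -1489*(-1228) = 1828492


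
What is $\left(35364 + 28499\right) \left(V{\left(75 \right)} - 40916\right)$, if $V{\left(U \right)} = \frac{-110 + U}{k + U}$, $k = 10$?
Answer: $- \frac{44421761677}{17} \approx -2.613 \cdot 10^{9}$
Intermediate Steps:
$V{\left(U \right)} = \frac{-110 + U}{10 + U}$
$\left(35364 + 28499\right) \left(V{\left(75 \right)} - 40916\right) = \left(35364 + 28499\right) \left(\frac{-110 + 75}{10 + 75} - 40916\right) = 63863 \left(\frac{1}{85} \left(-35\right) - 40916\right) = 63863 \left(- \frac{7}{17} - 40916\right) = 63863 \left(- \frac{695579}{17}\right) = - \frac{44421761677}{17}$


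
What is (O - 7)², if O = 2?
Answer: 25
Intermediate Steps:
(O - 7)² = (2 - 7)² = (-5)² = 25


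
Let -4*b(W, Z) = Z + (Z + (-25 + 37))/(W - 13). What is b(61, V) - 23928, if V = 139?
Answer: -4600999/192 ≈ -23964.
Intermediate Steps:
b(W, Z) = -Z/4 - (12 + Z)/(4*(-13 + W)) (b(W, Z) = -(Z + (Z + (-25 + 37))/(W - 13))/4 = -(Z + (Z + 12)/(-13 + W))/4 = -(Z + (12 + Z)/(-13 + W))/4 = -Z/4 - (12 + Z)/(4*(-13 + W)))
b(61, V) - 23928 = (-12 + 12*139 - 1*61*139)/(4*(-13 + 61)) - 23928 = (1/4)*(-12 + 1668 - 8479)/48 - 23928 = (1/4)*(1/48)*(-6823) - 23928 = -6823/192 - 23928 = -4600999/192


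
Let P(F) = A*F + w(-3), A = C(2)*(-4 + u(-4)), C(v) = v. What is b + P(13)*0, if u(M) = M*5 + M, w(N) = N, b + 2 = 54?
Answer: 52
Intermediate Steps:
b = 52 (b = -2 + 54 = 52)
u(M) = 6*M (u(M) = 5*M + M = 6*M)
A = -56 (A = 2*(-4 + 6*(-4)) = 2*(-4 - 24) = 2*(-28) = -56)
P(F) = -3 - 56*F (P(F) = -56*F - 3 = -3 - 56*F)
b + P(13)*0 = 52 + (-3 - 56*13)*0 = 52 + (-3 - 728)*0 = 52 - 731*0 = 52 + 0 = 52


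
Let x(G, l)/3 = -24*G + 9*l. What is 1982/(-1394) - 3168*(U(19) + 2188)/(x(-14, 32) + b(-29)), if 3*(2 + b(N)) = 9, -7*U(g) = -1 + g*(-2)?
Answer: -33918307081/9138367 ≈ -3711.6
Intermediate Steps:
U(g) = 1/7 + 2*g/7 (U(g) = -(-1 + g*(-2))/7 = -(-1 - 2*g)/7 = 1/7 + 2*g/7)
b(N) = 1 (b(N) = -2 + (1/3)*9 = -2 + 3 = 1)
x(G, l) = -72*G + 27*l (x(G, l) = 3*(-24*G + 9*l) = -72*G + 27*l)
1982/(-1394) - 3168*(U(19) + 2188)/(x(-14, 32) + b(-29)) = 1982/(-1394) - 3168*((1/7 + (2/7)*19) + 2188)/((-72*(-14) + 27*32) + 1) = 1982*(-1/1394) - 3168*((1/7 + 38/7) + 2188)/((1008 + 864) + 1) = -991/697 - 3168*(39/7 + 2188)/(1872 + 1) = -991/697 - 3168/(1873/(15355/7)) = -991/697 - 3168/(1873*(7/15355)) = -991/697 - 3168/13111/15355 = -991/697 - 3168*15355/13111 = -991/697 - 48644640/13111 = -33918307081/9138367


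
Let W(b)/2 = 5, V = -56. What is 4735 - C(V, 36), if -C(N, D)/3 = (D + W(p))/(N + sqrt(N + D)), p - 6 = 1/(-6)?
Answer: 1244661/263 - 23*I*sqrt(5)/263 ≈ 4732.6 - 0.19555*I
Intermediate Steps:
p = 35/6 (p = 6 + 1/(-6) = 6 - 1/6 = 35/6 ≈ 5.8333)
W(b) = 10 (W(b) = 2*5 = 10)
C(N, D) = -3*(10 + D)/(N + sqrt(D + N)) (C(N, D) = -3*(D + 10)/(N + sqrt(N + D)) = -3*(10 + D)/(N + sqrt(D + N)))
4735 - C(V, 36) = 4735 - 3*(-10 - 1*36)/(-56 + sqrt(36 - 56)) = 4735 - 3*(-10 - 36)/(-56 + sqrt(-20)) = 4735 - 3*(-46)/(-56 + 2*I*sqrt(5)) = 4735 - (-138)/(-56 + 2*I*sqrt(5)) = 4735 + 138/(-56 + 2*I*sqrt(5))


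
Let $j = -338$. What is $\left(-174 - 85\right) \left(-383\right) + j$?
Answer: $98859$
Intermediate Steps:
$\left(-174 - 85\right) \left(-383\right) + j = \left(-174 - 85\right) \left(-383\right) - 338 = \left(-259\right) \left(-383\right) - 338 = 99197 - 338 = 98859$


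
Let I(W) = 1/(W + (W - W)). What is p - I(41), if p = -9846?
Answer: -403687/41 ≈ -9846.0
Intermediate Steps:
I(W) = 1/W (I(W) = 1/(W + 0) = 1/W)
p - I(41) = -9846 - 1/41 = -403687/41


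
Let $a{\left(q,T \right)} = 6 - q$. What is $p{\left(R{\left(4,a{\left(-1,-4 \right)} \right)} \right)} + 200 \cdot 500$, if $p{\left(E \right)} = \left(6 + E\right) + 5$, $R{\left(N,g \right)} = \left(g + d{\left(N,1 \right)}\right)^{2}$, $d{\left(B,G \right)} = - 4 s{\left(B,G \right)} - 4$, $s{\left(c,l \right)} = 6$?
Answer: $100452$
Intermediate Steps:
$d{\left(B,G \right)} = -28$ ($d{\left(B,G \right)} = \left(-4\right) 6 - 4 = -24 - 4 = -28$)
$R{\left(N,g \right)} = \left(-28 + g\right)^{2}$ ($R{\left(N,g \right)} = \left(g - 28\right)^{2} = \left(-28 + g\right)^{2}$)
$p{\left(E \right)} = 11 + E$
$p{\left(R{\left(4,a{\left(-1,-4 \right)} \right)} \right)} + 200 \cdot 500 = \left(11 + \left(-28 + \left(6 - -1\right)\right)^{2}\right) + 200 \cdot 500 = \left(11 + \left(-28 + \left(6 + 1\right)\right)^{2}\right) + 100000 = \left(11 + \left(-28 + 7\right)^{2}\right) + 100000 = \left(11 + \left(-21\right)^{2}\right) + 100000 = \left(11 + 441\right) + 100000 = 452 + 100000 = 100452$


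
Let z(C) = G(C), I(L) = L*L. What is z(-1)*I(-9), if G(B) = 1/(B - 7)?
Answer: -81/8 ≈ -10.125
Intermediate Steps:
G(B) = 1/(-7 + B)
I(L) = L**2
z(C) = 1/(-7 + C)
z(-1)*I(-9) = (-9)**2/(-7 - 1) = 81/(-8) = -1/8*81 = -81/8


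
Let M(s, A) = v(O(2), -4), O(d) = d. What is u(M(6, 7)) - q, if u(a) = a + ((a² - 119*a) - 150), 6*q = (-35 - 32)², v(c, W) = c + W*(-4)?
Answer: -16189/6 ≈ -2698.2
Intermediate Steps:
v(c, W) = c - 4*W
M(s, A) = 18 (M(s, A) = 2 - 4*(-4) = 2 + 16 = 18)
q = 4489/6 (q = (-35 - 32)²/6 = (⅙)*(-67)² = (⅙)*4489 = 4489/6 ≈ 748.17)
u(a) = -150 + a² - 118*a (u(a) = a + (-150 + a² - 119*a) = -150 + a² - 118*a)
u(M(6, 7)) - q = (-150 + 18² - 118*18) - 1*4489/6 = (-150 + 324 - 2124) - 4489/6 = -1950 - 4489/6 = -16189/6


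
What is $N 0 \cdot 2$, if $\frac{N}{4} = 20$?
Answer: $0$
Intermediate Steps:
$N = 80$ ($N = 4 \cdot 20 = 80$)
$N 0 \cdot 2 = 80 \cdot 0 \cdot 2 = 0 \cdot 2 = 0$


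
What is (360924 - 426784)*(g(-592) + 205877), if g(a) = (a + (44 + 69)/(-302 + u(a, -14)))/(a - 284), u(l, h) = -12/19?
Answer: -3414860280999071/251850 ≈ -1.3559e+10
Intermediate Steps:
u(l, h) = -12/19 (u(l, h) = -12*1/19 = -12/19)
g(a) = (-2147/5750 + a)/(-284 + a) (g(a) = (a + (44 + 69)/(-302 - 12/19))/(a - 284) = (a + 113/(-5750/19))/(-284 + a) = (a + 113*(-19/5750))/(-284 + a) = (a - 2147/5750)/(-284 + a) = (-2147/5750 + a)/(-284 + a))
(360924 - 426784)*(g(-592) + 205877) = (360924 - 426784)*((2147/5750 - 1*(-592))/(284 - 1*(-592)) + 205877) = -65860*((2147/5750 + 592)/(284 + 592) + 205877) = -65860*((3406147/5750)/876 + 205877) = -65860*((1/876)*(3406147/5750) + 205877) = -65860*(3406147/5037000 + 205877) = -65860*1037005855147/5037000 = -3414860280999071/251850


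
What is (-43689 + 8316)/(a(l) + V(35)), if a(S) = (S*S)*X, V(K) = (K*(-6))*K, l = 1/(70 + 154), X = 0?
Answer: 11791/2450 ≈ 4.8127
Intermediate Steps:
l = 1/224 ≈ 0.0044643
V(K) = -6*K**2 (V(K) = (-6*K)*K = -6*K**2)
a(S) = 0 (a(S) = (S*S)*0 = S**2*0 = 0)
(-43689 + 8316)/(a(l) + V(35)) = (-43689 + 8316)/(0 - 6*35**2) = -35373/(0 - 6*1225) = -35373/(0 - 7350) = -35373/(-7350) = -35373*(-1/7350) = 11791/2450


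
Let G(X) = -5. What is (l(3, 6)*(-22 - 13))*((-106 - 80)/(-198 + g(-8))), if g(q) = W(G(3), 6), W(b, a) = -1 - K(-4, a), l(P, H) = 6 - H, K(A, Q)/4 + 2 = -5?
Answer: 0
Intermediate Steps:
K(A, Q) = -28 (K(A, Q) = -8 + 4*(-5) = -8 - 20 = -28)
W(b, a) = 27 (W(b, a) = -1 - 1*(-28) = -1 + 28 = 27)
g(q) = 27
(l(3, 6)*(-22 - 13))*((-106 - 80)/(-198 + g(-8))) = ((6 - 1*6)*(-22 - 13))*((-106 - 80)/(-198 + 27)) = ((6 - 6)*(-35))*(-186/(-171)) = (0*(-35))*(-186*(-1/171)) = 0*(62/57) = 0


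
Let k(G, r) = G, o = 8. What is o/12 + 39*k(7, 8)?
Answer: 821/3 ≈ 273.67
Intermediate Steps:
o/12 + 39*k(7, 8) = 8/12 + 39*7 = 8*(1/12) + 273 = ⅔ + 273 = 821/3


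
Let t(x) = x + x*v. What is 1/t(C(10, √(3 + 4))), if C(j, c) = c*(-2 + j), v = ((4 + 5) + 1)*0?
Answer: √7/56 ≈ 0.047246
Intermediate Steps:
v = 0 (v = (9 + 1)*0 = 10*0 = 0)
t(x) = x (t(x) = x + x*0 = x + 0 = x)
1/t(C(10, √(3 + 4))) = 1/(√(3 + 4)*(-2 + 10)) = 1/(√7*8) = 1/(8*√7) = √7/56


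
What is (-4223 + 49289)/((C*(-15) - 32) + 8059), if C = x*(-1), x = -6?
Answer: 45066/7937 ≈ 5.6780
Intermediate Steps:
C = 6 (C = -6*(-1) = 6)
(-4223 + 49289)/((C*(-15) - 32) + 8059) = (-4223 + 49289)/((6*(-15) - 32) + 8059) = 45066/((-90 - 32) + 8059) = 45066/(-122 + 8059) = 45066/7937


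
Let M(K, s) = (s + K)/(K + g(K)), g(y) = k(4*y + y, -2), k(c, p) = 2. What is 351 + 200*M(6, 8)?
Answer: 701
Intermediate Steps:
g(y) = 2
M(K, s) = (K + s)/(2 + K) (M(K, s) = (s + K)/(K + 2) = (K + s)/(2 + K))
351 + 200*M(6, 8) = 351 + 200*((6 + 8)/(2 + 6)) = 351 + 200*(14/8) = 351 + 200*((1/8)*14) = 351 + 200*(7/4) = 351 + 350 = 701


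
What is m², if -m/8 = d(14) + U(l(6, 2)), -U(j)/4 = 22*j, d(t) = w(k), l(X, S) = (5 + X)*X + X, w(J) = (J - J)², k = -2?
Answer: 2569273344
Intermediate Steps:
w(J) = 0 (w(J) = 0² = 0)
l(X, S) = X + X*(5 + X) (l(X, S) = X*(5 + X) + X = X + X*(5 + X))
d(t) = 0
U(j) = -88*j
m = 50688 (m = -8*(0 - 528*(6 + 6)) = -8*(0 - 528*12) = -8*(0 - 88*72) = -8*(0 - 6336) = -8*(-6336) = 50688)
m² = 50688² = 2569273344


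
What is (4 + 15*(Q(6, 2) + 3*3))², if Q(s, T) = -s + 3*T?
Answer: 19321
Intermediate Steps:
(4 + 15*(Q(6, 2) + 3*3))² = (4 + 15*((-1*6 + 3*2) + 3*3))² = (4 + 15*((-6 + 6) + 9))² = (4 + 15*(0 + 9))² = (4 + 15*9)² = (4 + 135)² = 139² = 19321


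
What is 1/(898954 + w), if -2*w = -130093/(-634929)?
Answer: 1269858/1141543798439 ≈ 1.1124e-6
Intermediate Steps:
w = -130093/1269858 (w = -(-130093)/(2*(-634929)) = -(-130093)*(-1)/(2*634929) = -½*130093/634929 = -130093/1269858 ≈ -0.10245)
1/(898954 + w) = 1/(898954 - 130093/1269858) = 1/(1141543798439/1269858) = 1269858/1141543798439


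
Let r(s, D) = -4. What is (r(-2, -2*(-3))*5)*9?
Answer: -180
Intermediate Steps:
(r(-2, -2*(-3))*5)*9 = -4*5*9 = -20*9 = -180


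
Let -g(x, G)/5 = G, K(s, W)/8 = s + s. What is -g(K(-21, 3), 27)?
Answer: 135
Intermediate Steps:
K(s, W) = 16*s (K(s, W) = 8*(s + s) = 8*(2*s) = 16*s)
g(x, G) = -5*G
-g(K(-21, 3), 27) = -(-5)*27 = -1*(-135) = 135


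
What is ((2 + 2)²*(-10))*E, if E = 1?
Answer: -160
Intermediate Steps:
((2 + 2)²*(-10))*E = ((2 + 2)²*(-10))*1 = (4²*(-10))*1 = (16*(-10))*1 = -160*1 = -160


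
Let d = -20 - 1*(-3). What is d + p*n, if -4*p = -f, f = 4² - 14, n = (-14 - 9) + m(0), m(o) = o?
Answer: -57/2 ≈ -28.500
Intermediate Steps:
d = -17 (d = -20 + 3 = -17)
n = -23 (n = (-14 - 9) + 0 = -23 + 0 = -23)
f = 2 (f = 16 - 14 = 2)
p = ½ (p = -(-1)*2/4 = -¼*(-2) = ½ ≈ 0.50000)
d + p*n = -17 + (½)*(-23) = -17 - 23/2 = -57/2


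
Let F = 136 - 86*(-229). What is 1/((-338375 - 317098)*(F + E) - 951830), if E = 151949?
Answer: -1/112597448297 ≈ -8.8812e-12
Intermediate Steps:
F = 19830 (F = 136 + 19694 = 19830)
1/((-338375 - 317098)*(F + E) - 951830) = 1/((-338375 - 317098)*(19830 + 151949) - 951830) = 1/(-655473*171779 - 951830) = 1/(-112596496467 - 951830) = 1/(-112597448297) = -1/112597448297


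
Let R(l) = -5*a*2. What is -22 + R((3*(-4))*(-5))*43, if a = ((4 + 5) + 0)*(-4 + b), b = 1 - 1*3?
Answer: 23198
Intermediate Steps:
b = -2 (b = 1 - 3 = -2)
a = -54 (a = ((4 + 5) + 0)*(-4 - 2) = (9 + 0)*(-6) = 9*(-6) = -54)
R(l) = 540 (R(l) = -5*(-54)*2 = 270*2 = 540)
-22 + R((3*(-4))*(-5))*43 = -22 + 540*43 = -22 + 23220 = 23198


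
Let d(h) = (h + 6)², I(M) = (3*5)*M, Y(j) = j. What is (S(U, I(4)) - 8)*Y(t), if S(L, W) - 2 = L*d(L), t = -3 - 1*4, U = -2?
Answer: 266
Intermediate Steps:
t = -7 (t = -3 - 4 = -7)
I(M) = 15*M
d(h) = (6 + h)²
S(L, W) = 2 + L*(6 + L)²
(S(U, I(4)) - 8)*Y(t) = ((2 - 2*(6 - 2)²) - 8)*(-7) = ((2 - 2*4²) - 8)*(-7) = ((2 - 2*16) - 8)*(-7) = ((2 - 32) - 8)*(-7) = (-30 - 8)*(-7) = -38*(-7) = 266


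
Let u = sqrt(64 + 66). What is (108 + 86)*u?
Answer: 194*sqrt(130) ≈ 2211.9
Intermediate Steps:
u = sqrt(130) ≈ 11.402
(108 + 86)*u = (108 + 86)*sqrt(130) = 194*sqrt(130)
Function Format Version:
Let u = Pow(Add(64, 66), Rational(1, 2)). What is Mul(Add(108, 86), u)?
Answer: Mul(194, Pow(130, Rational(1, 2))) ≈ 2211.9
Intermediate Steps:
u = Pow(130, Rational(1, 2)) ≈ 11.402
Mul(Add(108, 86), u) = Mul(Add(108, 86), Pow(130, Rational(1, 2))) = Mul(194, Pow(130, Rational(1, 2)))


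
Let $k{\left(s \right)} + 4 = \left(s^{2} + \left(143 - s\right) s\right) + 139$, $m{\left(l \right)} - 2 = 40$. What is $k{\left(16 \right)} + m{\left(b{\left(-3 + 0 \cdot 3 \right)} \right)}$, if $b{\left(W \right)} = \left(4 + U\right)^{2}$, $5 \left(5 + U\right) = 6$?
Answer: $2465$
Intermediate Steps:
$U = - \frac{19}{5}$ ($U = -5 + \frac{1}{5} \cdot 6 = -5 + \frac{6}{5} = - \frac{19}{5} \approx -3.8$)
$b{\left(W \right)} = \frac{1}{25}$ ($b{\left(W \right)} = \left(4 - \frac{19}{5}\right)^{2} = \left(\frac{1}{5}\right)^{2} = \frac{1}{25}$)
$m{\left(l \right)} = 42$ ($m{\left(l \right)} = 2 + 40 = 42$)
$k{\left(s \right)} = 135 + s^{2} + s \left(143 - s\right)$ ($k{\left(s \right)} = -4 + \left(\left(s^{2} + \left(143 - s\right) s\right) + 139\right) = -4 + \left(\left(s^{2} + s \left(143 - s\right)\right) + 139\right) = -4 + \left(139 + s^{2} + s \left(143 - s\right)\right) = 135 + s^{2} + s \left(143 - s\right)$)
$k{\left(16 \right)} + m{\left(b{\left(-3 + 0 \cdot 3 \right)} \right)} = \left(135 + 143 \cdot 16\right) + 42 = \left(135 + 2288\right) + 42 = 2423 + 42 = 2465$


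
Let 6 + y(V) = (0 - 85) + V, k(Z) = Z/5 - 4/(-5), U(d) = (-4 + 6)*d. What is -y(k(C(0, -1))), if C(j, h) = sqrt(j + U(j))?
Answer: 451/5 ≈ 90.200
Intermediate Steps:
U(d) = 2*d
C(j, h) = sqrt(3)*sqrt(j) (C(j, h) = sqrt(j + 2*j) = sqrt(3*j) = sqrt(3)*sqrt(j))
k(Z) = 4/5 + Z/5 (k(Z) = Z*(1/5) - 4*(-1/5) = Z/5 + 4/5 = 4/5 + Z/5)
y(V) = -91 + V (y(V) = -6 + ((0 - 85) + V) = -6 + (-85 + V) = -91 + V)
-y(k(C(0, -1))) = -(-91 + (4/5 + (sqrt(3)*sqrt(0))/5)) = -(-91 + (4/5 + (sqrt(3)*0)/5)) = -(-91 + (4/5 + (1/5)*0)) = -(-91 + (4/5 + 0)) = -(-91 + 4/5) = -1*(-451/5) = 451/5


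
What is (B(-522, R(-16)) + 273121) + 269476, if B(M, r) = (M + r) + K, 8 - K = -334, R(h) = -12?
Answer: 542405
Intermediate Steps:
K = 342 (K = 8 - 1*(-334) = 8 + 334 = 342)
B(M, r) = 342 + M + r (B(M, r) = (M + r) + 342 = 342 + M + r)
(B(-522, R(-16)) + 273121) + 269476 = ((342 - 522 - 12) + 273121) + 269476 = (-192 + 273121) + 269476 = 272929 + 269476 = 542405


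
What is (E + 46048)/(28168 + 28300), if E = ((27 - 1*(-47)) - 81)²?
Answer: 46097/56468 ≈ 0.81634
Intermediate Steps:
E = 49 (E = ((27 + 47) - 81)² = (74 - 81)² = (-7)² = 49)
(E + 46048)/(28168 + 28300) = (49 + 46048)/(28168 + 28300) = 46097/56468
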